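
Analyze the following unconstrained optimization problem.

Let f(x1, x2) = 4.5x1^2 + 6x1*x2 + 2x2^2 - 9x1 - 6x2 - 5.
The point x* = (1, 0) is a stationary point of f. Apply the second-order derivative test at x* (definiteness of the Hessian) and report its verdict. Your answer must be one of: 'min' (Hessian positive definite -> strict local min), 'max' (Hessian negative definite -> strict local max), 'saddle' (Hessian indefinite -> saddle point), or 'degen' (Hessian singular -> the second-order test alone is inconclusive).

Compute the Hessian H = grad^2 f:
  H = [[9, 6], [6, 4]]
Verify stationarity: grad f(x*) = H x* + g = (0, 0).
Eigenvalues of H: 0, 13.
H has a zero eigenvalue (singular; positive semidefinite but not definite), so H is neither positive definite, negative definite, nor indefinite. The second-order test alone is inconclusive -> degen.
(Indeed, f is constant along the null direction of H through x*, so x* is not a strict local extremum.)

degen


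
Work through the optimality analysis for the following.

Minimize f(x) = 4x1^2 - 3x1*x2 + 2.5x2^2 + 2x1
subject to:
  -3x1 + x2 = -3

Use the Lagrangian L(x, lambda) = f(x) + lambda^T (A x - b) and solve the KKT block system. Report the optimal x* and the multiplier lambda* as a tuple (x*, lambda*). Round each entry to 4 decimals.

Form the Lagrangian:
  L(x, lambda) = (1/2) x^T Q x + c^T x + lambda^T (A x - b)
Stationarity (grad_x L = 0): Q x + c + A^T lambda = 0.
Primal feasibility: A x = b.

This gives the KKT block system:
  [ Q   A^T ] [ x     ]   [-c ]
  [ A    0  ] [ lambda ] = [ b ]

Solving the linear system:
  x*      = (0.9714, -0.0857)
  lambda* = (3.3429)
  f(x*)   = 5.9857

x* = (0.9714, -0.0857), lambda* = (3.3429)


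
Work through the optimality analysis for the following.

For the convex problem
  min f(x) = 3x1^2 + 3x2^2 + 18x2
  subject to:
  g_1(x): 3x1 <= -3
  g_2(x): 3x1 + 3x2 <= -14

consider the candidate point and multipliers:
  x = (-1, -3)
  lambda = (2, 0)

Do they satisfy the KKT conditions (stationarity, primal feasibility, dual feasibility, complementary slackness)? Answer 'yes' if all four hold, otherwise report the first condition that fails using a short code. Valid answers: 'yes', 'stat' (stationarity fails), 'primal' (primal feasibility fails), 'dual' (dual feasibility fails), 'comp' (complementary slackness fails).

Gradient of f: grad f(x) = Q x + c = (-6, 0)
Constraint values g_i(x) = a_i^T x - b_i:
  g_1((-1, -3)) = 0
  g_2((-1, -3)) = 2
Stationarity residual: grad f(x) + sum_i lambda_i a_i = (0, 0)
  -> stationarity OK
Primal feasibility (all g_i <= 0): FAILS
Dual feasibility (all lambda_i >= 0): OK
Complementary slackness (lambda_i * g_i(x) = 0 for all i): OK

Verdict: the first failing condition is primal_feasibility -> primal.

primal


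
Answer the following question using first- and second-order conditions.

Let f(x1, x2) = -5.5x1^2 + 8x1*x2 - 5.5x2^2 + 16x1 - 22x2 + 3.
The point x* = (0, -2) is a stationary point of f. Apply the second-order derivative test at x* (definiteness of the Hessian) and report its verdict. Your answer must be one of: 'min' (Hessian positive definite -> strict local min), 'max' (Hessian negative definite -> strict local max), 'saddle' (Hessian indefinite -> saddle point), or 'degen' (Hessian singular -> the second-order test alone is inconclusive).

Compute the Hessian H = grad^2 f:
  H = [[-11, 8], [8, -11]]
Verify stationarity: grad f(x*) = H x* + g = (0, 0).
Eigenvalues of H: -19, -3.
Both eigenvalues < 0, so H is negative definite -> x* is a strict local max.

max


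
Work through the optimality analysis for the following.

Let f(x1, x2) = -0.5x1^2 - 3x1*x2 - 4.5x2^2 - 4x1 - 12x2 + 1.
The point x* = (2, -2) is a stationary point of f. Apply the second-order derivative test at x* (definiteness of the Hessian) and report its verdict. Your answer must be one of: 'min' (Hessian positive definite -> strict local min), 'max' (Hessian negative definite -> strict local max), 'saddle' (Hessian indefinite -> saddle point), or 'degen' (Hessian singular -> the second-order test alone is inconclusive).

Compute the Hessian H = grad^2 f:
  H = [[-1, -3], [-3, -9]]
Verify stationarity: grad f(x*) = H x* + g = (0, 0).
Eigenvalues of H: -10, 0.
H has a zero eigenvalue (singular; negative semidefinite but not definite), so H is neither positive definite, negative definite, nor indefinite. The second-order test alone is inconclusive -> degen.
(Indeed, f is constant along the null direction of H through x*, so x* is not a strict local extremum.)

degen


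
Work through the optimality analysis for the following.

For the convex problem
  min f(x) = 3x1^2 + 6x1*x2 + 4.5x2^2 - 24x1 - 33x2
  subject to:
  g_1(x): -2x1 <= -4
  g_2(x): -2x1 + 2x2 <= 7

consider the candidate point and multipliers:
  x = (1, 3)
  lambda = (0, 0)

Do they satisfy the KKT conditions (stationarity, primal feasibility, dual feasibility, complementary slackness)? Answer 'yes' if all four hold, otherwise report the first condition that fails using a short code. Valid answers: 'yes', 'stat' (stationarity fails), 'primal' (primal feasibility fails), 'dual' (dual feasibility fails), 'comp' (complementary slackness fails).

Gradient of f: grad f(x) = Q x + c = (0, 0)
Constraint values g_i(x) = a_i^T x - b_i:
  g_1((1, 3)) = 2
  g_2((1, 3)) = -3
Stationarity residual: grad f(x) + sum_i lambda_i a_i = (0, 0)
  -> stationarity OK
Primal feasibility (all g_i <= 0): FAILS
Dual feasibility (all lambda_i >= 0): OK
Complementary slackness (lambda_i * g_i(x) = 0 for all i): OK

Verdict: the first failing condition is primal_feasibility -> primal.

primal


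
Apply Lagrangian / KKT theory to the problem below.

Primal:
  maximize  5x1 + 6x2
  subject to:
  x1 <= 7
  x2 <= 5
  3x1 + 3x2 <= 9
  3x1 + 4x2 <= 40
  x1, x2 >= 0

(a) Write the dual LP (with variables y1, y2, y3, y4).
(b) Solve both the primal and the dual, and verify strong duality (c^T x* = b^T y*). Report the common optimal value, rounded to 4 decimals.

The standard primal-dual pair for 'max c^T x s.t. A x <= b, x >= 0' is:
  Dual:  min b^T y  s.t.  A^T y >= c,  y >= 0.

So the dual LP is:
  minimize  7y1 + 5y2 + 9y3 + 40y4
  subject to:
    y1 + 3y3 + 3y4 >= 5
    y2 + 3y3 + 4y4 >= 6
    y1, y2, y3, y4 >= 0

Solving the primal: x* = (0, 3).
  primal value c^T x* = 18.
Solving the dual: y* = (0, 0, 2, 0).
  dual value b^T y* = 18.
Strong duality: c^T x* = b^T y*. Confirmed.

18


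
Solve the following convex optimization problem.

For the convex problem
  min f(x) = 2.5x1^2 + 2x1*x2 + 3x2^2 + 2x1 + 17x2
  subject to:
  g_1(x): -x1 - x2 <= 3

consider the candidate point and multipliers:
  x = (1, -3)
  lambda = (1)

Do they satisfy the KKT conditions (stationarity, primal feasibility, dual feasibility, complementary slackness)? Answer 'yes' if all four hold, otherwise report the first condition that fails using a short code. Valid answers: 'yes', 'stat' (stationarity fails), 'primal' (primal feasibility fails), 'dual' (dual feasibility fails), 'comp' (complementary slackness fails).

Gradient of f: grad f(x) = Q x + c = (1, 1)
Constraint values g_i(x) = a_i^T x - b_i:
  g_1((1, -3)) = -1
Stationarity residual: grad f(x) + sum_i lambda_i a_i = (0, 0)
  -> stationarity OK
Primal feasibility (all g_i <= 0): OK
Dual feasibility (all lambda_i >= 0): OK
Complementary slackness (lambda_i * g_i(x) = 0 for all i): FAILS

Verdict: the first failing condition is complementary_slackness -> comp.

comp


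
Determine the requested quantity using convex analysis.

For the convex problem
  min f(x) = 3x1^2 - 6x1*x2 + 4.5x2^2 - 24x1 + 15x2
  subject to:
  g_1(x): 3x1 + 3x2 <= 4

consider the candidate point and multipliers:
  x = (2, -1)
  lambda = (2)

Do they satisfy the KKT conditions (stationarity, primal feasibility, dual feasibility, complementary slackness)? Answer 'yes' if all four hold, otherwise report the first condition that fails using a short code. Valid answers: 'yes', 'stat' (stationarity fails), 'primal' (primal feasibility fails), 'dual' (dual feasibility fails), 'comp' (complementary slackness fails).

Gradient of f: grad f(x) = Q x + c = (-6, -6)
Constraint values g_i(x) = a_i^T x - b_i:
  g_1((2, -1)) = -1
Stationarity residual: grad f(x) + sum_i lambda_i a_i = (0, 0)
  -> stationarity OK
Primal feasibility (all g_i <= 0): OK
Dual feasibility (all lambda_i >= 0): OK
Complementary slackness (lambda_i * g_i(x) = 0 for all i): FAILS

Verdict: the first failing condition is complementary_slackness -> comp.

comp


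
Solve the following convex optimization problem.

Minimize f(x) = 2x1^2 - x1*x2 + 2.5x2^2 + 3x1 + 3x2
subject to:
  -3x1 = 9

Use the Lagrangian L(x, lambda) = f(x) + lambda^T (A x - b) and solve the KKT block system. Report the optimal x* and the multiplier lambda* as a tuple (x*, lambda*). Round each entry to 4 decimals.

Form the Lagrangian:
  L(x, lambda) = (1/2) x^T Q x + c^T x + lambda^T (A x - b)
Stationarity (grad_x L = 0): Q x + c + A^T lambda = 0.
Primal feasibility: A x = b.

This gives the KKT block system:
  [ Q   A^T ] [ x     ]   [-c ]
  [ A    0  ] [ lambda ] = [ b ]

Solving the linear system:
  x*      = (-3, -1.2)
  lambda* = (-2.6)
  f(x*)   = 5.4

x* = (-3, -1.2), lambda* = (-2.6)


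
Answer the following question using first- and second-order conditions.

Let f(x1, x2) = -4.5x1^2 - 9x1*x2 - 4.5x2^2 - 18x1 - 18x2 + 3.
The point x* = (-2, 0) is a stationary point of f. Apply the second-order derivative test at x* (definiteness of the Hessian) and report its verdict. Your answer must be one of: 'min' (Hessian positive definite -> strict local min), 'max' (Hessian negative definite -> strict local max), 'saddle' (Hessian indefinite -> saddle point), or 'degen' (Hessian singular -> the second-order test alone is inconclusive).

Compute the Hessian H = grad^2 f:
  H = [[-9, -9], [-9, -9]]
Verify stationarity: grad f(x*) = H x* + g = (0, 0).
Eigenvalues of H: -18, 0.
H has a zero eigenvalue (singular; negative semidefinite but not definite), so H is neither positive definite, negative definite, nor indefinite. The second-order test alone is inconclusive -> degen.
(Indeed, f is constant along the null direction of H through x*, so x* is not a strict local extremum.)

degen


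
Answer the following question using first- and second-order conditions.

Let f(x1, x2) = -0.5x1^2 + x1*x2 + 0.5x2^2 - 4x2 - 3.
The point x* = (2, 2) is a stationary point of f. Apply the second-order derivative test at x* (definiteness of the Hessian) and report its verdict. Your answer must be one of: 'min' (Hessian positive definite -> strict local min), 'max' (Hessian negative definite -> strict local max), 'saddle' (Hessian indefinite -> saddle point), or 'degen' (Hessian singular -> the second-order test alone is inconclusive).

Compute the Hessian H = grad^2 f:
  H = [[-1, 1], [1, 1]]
Verify stationarity: grad f(x*) = H x* + g = (0, 0).
Eigenvalues of H: -1.4142, 1.4142.
Eigenvalues have mixed signs, so H is indefinite -> x* is a saddle point.

saddle


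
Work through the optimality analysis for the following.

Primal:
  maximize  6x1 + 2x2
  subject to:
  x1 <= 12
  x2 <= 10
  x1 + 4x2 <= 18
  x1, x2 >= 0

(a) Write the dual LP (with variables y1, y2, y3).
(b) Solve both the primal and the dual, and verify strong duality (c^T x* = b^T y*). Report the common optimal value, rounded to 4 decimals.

The standard primal-dual pair for 'max c^T x s.t. A x <= b, x >= 0' is:
  Dual:  min b^T y  s.t.  A^T y >= c,  y >= 0.

So the dual LP is:
  minimize  12y1 + 10y2 + 18y3
  subject to:
    y1 + y3 >= 6
    y2 + 4y3 >= 2
    y1, y2, y3 >= 0

Solving the primal: x* = (12, 1.5).
  primal value c^T x* = 75.
Solving the dual: y* = (5.5, 0, 0.5).
  dual value b^T y* = 75.
Strong duality: c^T x* = b^T y*. Confirmed.

75


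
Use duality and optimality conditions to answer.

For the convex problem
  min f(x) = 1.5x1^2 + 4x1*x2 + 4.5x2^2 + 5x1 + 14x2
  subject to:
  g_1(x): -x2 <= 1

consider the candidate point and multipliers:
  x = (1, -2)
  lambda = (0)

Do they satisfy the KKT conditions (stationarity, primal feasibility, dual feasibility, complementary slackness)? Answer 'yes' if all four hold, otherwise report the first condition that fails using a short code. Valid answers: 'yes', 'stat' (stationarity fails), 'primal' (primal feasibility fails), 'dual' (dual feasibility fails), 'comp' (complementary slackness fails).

Gradient of f: grad f(x) = Q x + c = (0, 0)
Constraint values g_i(x) = a_i^T x - b_i:
  g_1((1, -2)) = 1
Stationarity residual: grad f(x) + sum_i lambda_i a_i = (0, 0)
  -> stationarity OK
Primal feasibility (all g_i <= 0): FAILS
Dual feasibility (all lambda_i >= 0): OK
Complementary slackness (lambda_i * g_i(x) = 0 for all i): OK

Verdict: the first failing condition is primal_feasibility -> primal.

primal


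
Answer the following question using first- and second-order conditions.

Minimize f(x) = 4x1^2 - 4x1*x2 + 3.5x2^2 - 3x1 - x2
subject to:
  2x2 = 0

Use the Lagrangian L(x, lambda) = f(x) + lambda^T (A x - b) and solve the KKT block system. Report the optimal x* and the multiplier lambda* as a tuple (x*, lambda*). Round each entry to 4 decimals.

Form the Lagrangian:
  L(x, lambda) = (1/2) x^T Q x + c^T x + lambda^T (A x - b)
Stationarity (grad_x L = 0): Q x + c + A^T lambda = 0.
Primal feasibility: A x = b.

This gives the KKT block system:
  [ Q   A^T ] [ x     ]   [-c ]
  [ A    0  ] [ lambda ] = [ b ]

Solving the linear system:
  x*      = (0.375, 0)
  lambda* = (1.25)
  f(x*)   = -0.5625

x* = (0.375, 0), lambda* = (1.25)


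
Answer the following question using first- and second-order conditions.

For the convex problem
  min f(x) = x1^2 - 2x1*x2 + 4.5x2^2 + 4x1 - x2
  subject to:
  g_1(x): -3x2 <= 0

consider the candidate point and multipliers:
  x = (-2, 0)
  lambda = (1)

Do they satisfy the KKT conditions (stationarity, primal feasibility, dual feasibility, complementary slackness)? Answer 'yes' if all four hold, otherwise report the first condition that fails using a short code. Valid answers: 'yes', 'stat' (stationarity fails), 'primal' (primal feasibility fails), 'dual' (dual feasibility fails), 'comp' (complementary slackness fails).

Gradient of f: grad f(x) = Q x + c = (0, 3)
Constraint values g_i(x) = a_i^T x - b_i:
  g_1((-2, 0)) = 0
Stationarity residual: grad f(x) + sum_i lambda_i a_i = (0, 0)
  -> stationarity OK
Primal feasibility (all g_i <= 0): OK
Dual feasibility (all lambda_i >= 0): OK
Complementary slackness (lambda_i * g_i(x) = 0 for all i): OK

Verdict: yes, KKT holds.

yes


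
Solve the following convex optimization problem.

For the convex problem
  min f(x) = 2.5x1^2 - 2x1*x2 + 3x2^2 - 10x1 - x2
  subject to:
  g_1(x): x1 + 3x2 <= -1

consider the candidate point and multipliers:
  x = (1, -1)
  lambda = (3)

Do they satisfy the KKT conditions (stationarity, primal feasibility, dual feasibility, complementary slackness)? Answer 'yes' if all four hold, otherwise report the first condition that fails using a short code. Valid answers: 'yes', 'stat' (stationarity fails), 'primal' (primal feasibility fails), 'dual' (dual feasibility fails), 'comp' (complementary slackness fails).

Gradient of f: grad f(x) = Q x + c = (-3, -9)
Constraint values g_i(x) = a_i^T x - b_i:
  g_1((1, -1)) = -1
Stationarity residual: grad f(x) + sum_i lambda_i a_i = (0, 0)
  -> stationarity OK
Primal feasibility (all g_i <= 0): OK
Dual feasibility (all lambda_i >= 0): OK
Complementary slackness (lambda_i * g_i(x) = 0 for all i): FAILS

Verdict: the first failing condition is complementary_slackness -> comp.

comp


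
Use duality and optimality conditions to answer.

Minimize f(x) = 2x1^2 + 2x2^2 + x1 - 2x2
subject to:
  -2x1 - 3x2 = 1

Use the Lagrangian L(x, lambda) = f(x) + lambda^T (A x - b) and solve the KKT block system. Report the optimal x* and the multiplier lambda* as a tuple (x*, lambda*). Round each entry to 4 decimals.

Form the Lagrangian:
  L(x, lambda) = (1/2) x^T Q x + c^T x + lambda^T (A x - b)
Stationarity (grad_x L = 0): Q x + c + A^T lambda = 0.
Primal feasibility: A x = b.

This gives the KKT block system:
  [ Q   A^T ] [ x     ]   [-c ]
  [ A    0  ] [ lambda ] = [ b ]

Solving the linear system:
  x*      = (-0.5577, 0.0385)
  lambda* = (-0.6154)
  f(x*)   = -0.0096

x* = (-0.5577, 0.0385), lambda* = (-0.6154)


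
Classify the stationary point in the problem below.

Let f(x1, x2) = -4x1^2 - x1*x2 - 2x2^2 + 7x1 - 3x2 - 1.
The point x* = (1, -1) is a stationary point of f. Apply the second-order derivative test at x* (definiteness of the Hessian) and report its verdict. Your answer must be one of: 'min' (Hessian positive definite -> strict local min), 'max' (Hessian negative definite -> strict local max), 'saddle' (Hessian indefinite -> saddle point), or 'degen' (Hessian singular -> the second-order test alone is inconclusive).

Compute the Hessian H = grad^2 f:
  H = [[-8, -1], [-1, -4]]
Verify stationarity: grad f(x*) = H x* + g = (0, 0).
Eigenvalues of H: -8.2361, -3.7639.
Both eigenvalues < 0, so H is negative definite -> x* is a strict local max.

max


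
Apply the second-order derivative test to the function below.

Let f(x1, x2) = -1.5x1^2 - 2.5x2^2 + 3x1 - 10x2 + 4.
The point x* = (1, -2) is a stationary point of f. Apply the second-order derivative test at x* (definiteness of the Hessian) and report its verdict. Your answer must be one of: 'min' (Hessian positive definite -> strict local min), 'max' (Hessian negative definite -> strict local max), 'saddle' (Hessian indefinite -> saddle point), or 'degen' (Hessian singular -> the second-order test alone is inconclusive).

Compute the Hessian H = grad^2 f:
  H = [[-3, 0], [0, -5]]
Verify stationarity: grad f(x*) = H x* + g = (0, 0).
Eigenvalues of H: -5, -3.
Both eigenvalues < 0, so H is negative definite -> x* is a strict local max.

max


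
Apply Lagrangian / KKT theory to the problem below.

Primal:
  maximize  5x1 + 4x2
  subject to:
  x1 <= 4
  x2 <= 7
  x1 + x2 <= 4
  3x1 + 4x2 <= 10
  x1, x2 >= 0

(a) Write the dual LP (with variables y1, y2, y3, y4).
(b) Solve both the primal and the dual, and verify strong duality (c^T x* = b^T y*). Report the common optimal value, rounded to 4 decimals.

The standard primal-dual pair for 'max c^T x s.t. A x <= b, x >= 0' is:
  Dual:  min b^T y  s.t.  A^T y >= c,  y >= 0.

So the dual LP is:
  minimize  4y1 + 7y2 + 4y3 + 10y4
  subject to:
    y1 + y3 + 3y4 >= 5
    y2 + y3 + 4y4 >= 4
    y1, y2, y3, y4 >= 0

Solving the primal: x* = (3.3333, 0).
  primal value c^T x* = 16.6667.
Solving the dual: y* = (0, 0, 0, 1.6667).
  dual value b^T y* = 16.6667.
Strong duality: c^T x* = b^T y*. Confirmed.

16.6667


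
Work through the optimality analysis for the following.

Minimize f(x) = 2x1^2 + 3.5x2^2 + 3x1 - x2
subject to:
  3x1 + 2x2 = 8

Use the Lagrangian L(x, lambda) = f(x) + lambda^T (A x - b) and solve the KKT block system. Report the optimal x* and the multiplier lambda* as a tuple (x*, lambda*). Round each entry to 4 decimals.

Form the Lagrangian:
  L(x, lambda) = (1/2) x^T Q x + c^T x + lambda^T (A x - b)
Stationarity (grad_x L = 0): Q x + c + A^T lambda = 0.
Primal feasibility: A x = b.

This gives the KKT block system:
  [ Q   A^T ] [ x     ]   [-c ]
  [ A    0  ] [ lambda ] = [ b ]

Solving the linear system:
  x*      = (1.8987, 1.1519)
  lambda* = (-3.5316)
  f(x*)   = 16.3987

x* = (1.8987, 1.1519), lambda* = (-3.5316)


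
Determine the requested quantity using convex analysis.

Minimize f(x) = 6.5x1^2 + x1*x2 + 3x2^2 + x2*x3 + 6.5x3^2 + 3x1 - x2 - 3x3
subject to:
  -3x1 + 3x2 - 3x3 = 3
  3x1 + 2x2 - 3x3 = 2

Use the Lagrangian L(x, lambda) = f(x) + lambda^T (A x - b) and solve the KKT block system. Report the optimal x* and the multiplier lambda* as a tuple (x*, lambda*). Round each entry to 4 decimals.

Form the Lagrangian:
  L(x, lambda) = (1/2) x^T Q x + c^T x + lambda^T (A x - b)
Stationarity (grad_x L = 0): Q x + c + A^T lambda = 0.
Primal feasibility: A x = b.

This gives the KKT block system:
  [ Q   A^T ] [ x     ]   [-c ]
  [ A    0  ] [ lambda ] = [ b ]

Solving the linear system:
  x*      = (-0.0383, 0.77, -0.1917)
  lambda* = (-0.2417, -1.3323)
  f(x*)   = 1.5399

x* = (-0.0383, 0.77, -0.1917), lambda* = (-0.2417, -1.3323)


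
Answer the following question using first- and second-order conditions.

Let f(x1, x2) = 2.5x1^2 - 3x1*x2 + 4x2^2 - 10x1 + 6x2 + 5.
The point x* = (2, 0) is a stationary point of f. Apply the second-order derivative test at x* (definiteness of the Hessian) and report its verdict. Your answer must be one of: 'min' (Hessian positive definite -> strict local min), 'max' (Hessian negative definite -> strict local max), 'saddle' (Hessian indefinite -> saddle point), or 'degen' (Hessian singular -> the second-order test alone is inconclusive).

Compute the Hessian H = grad^2 f:
  H = [[5, -3], [-3, 8]]
Verify stationarity: grad f(x*) = H x* + g = (0, 0).
Eigenvalues of H: 3.1459, 9.8541.
Both eigenvalues > 0, so H is positive definite -> x* is a strict local min.

min


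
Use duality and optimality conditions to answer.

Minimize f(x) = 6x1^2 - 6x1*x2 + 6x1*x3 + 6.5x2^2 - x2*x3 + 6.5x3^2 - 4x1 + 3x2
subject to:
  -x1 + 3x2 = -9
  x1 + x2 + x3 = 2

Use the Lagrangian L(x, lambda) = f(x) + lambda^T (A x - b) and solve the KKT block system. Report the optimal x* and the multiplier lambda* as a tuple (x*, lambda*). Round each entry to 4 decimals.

Form the Lagrangian:
  L(x, lambda) = (1/2) x^T Q x + c^T x + lambda^T (A x - b)
Stationarity (grad_x L = 0): Q x + c + A^T lambda = 0.
Primal feasibility: A x = b.

This gives the KKT block system:
  [ Q   A^T ] [ x     ]   [-c ]
  [ A    0  ] [ lambda ] = [ b ]

Solving the linear system:
  x*      = (3.4586, -1.8471, 0.3885)
  lambda* = (23.2675, -27.6497)
  f(x*)   = 122.6656

x* = (3.4586, -1.8471, 0.3885), lambda* = (23.2675, -27.6497)


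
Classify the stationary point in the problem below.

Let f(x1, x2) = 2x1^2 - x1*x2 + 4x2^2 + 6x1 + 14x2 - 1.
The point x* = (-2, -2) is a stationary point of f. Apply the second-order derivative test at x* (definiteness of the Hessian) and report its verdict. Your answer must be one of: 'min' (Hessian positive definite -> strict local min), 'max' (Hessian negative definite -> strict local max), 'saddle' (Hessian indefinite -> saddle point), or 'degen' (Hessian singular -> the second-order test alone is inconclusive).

Compute the Hessian H = grad^2 f:
  H = [[4, -1], [-1, 8]]
Verify stationarity: grad f(x*) = H x* + g = (0, 0).
Eigenvalues of H: 3.7639, 8.2361.
Both eigenvalues > 0, so H is positive definite -> x* is a strict local min.

min


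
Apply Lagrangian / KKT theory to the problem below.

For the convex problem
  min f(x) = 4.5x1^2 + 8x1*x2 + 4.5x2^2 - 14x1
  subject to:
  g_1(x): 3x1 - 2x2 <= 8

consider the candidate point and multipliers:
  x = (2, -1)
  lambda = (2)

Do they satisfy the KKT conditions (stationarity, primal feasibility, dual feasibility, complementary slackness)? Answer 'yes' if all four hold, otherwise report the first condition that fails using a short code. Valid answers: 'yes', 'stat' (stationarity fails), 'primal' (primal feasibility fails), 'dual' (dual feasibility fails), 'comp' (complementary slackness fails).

Gradient of f: grad f(x) = Q x + c = (-4, 7)
Constraint values g_i(x) = a_i^T x - b_i:
  g_1((2, -1)) = 0
Stationarity residual: grad f(x) + sum_i lambda_i a_i = (2, 3)
  -> stationarity FAILS
Primal feasibility (all g_i <= 0): OK
Dual feasibility (all lambda_i >= 0): OK
Complementary slackness (lambda_i * g_i(x) = 0 for all i): OK

Verdict: the first failing condition is stationarity -> stat.

stat


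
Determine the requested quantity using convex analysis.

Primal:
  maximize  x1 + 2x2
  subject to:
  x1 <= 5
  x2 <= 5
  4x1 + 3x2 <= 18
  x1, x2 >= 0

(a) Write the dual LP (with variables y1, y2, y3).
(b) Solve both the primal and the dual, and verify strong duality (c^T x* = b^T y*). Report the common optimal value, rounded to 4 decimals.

The standard primal-dual pair for 'max c^T x s.t. A x <= b, x >= 0' is:
  Dual:  min b^T y  s.t.  A^T y >= c,  y >= 0.

So the dual LP is:
  minimize  5y1 + 5y2 + 18y3
  subject to:
    y1 + 4y3 >= 1
    y2 + 3y3 >= 2
    y1, y2, y3 >= 0

Solving the primal: x* = (0.75, 5).
  primal value c^T x* = 10.75.
Solving the dual: y* = (0, 1.25, 0.25).
  dual value b^T y* = 10.75.
Strong duality: c^T x* = b^T y*. Confirmed.

10.75


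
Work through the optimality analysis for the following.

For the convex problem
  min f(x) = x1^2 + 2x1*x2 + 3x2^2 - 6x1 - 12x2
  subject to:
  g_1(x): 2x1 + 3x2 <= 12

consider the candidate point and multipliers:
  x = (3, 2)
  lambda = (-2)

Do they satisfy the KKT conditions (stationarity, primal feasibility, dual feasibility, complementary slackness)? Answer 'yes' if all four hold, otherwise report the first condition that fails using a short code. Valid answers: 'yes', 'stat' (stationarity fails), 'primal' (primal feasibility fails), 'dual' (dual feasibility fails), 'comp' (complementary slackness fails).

Gradient of f: grad f(x) = Q x + c = (4, 6)
Constraint values g_i(x) = a_i^T x - b_i:
  g_1((3, 2)) = 0
Stationarity residual: grad f(x) + sum_i lambda_i a_i = (0, 0)
  -> stationarity OK
Primal feasibility (all g_i <= 0): OK
Dual feasibility (all lambda_i >= 0): FAILS
Complementary slackness (lambda_i * g_i(x) = 0 for all i): OK

Verdict: the first failing condition is dual_feasibility -> dual.

dual


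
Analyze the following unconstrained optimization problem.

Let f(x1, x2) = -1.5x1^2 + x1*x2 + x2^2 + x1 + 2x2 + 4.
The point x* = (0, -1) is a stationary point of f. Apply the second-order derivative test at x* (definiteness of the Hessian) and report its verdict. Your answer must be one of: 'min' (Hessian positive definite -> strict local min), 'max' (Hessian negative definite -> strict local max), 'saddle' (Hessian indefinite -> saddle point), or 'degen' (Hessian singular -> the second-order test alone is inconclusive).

Compute the Hessian H = grad^2 f:
  H = [[-3, 1], [1, 2]]
Verify stationarity: grad f(x*) = H x* + g = (0, 0).
Eigenvalues of H: -3.1926, 2.1926.
Eigenvalues have mixed signs, so H is indefinite -> x* is a saddle point.

saddle


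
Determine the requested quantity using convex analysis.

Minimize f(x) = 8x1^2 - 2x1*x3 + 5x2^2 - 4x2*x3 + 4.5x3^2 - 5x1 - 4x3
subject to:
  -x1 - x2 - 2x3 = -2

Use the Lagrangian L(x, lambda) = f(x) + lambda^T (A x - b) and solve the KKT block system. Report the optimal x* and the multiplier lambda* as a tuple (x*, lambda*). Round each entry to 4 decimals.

Form the Lagrangian:
  L(x, lambda) = (1/2) x^T Q x + c^T x + lambda^T (A x - b)
Stationarity (grad_x L = 0): Q x + c + A^T lambda = 0.
Primal feasibility: A x = b.

This gives the KKT block system:
  [ Q   A^T ] [ x     ]   [-c ]
  [ A    0  ] [ lambda ] = [ b ]

Solving the linear system:
  x*      = (0.3988, 0.2711, 0.665)
  lambda* = (0.0514)
  f(x*)   = -2.2757

x* = (0.3988, 0.2711, 0.665), lambda* = (0.0514)


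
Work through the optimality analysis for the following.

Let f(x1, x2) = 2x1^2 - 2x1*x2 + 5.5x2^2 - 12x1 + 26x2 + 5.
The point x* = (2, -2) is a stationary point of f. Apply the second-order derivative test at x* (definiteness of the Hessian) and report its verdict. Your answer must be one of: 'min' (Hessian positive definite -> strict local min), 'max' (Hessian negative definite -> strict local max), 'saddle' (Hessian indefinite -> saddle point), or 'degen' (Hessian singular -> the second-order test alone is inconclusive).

Compute the Hessian H = grad^2 f:
  H = [[4, -2], [-2, 11]]
Verify stationarity: grad f(x*) = H x* + g = (0, 0).
Eigenvalues of H: 3.4689, 11.5311.
Both eigenvalues > 0, so H is positive definite -> x* is a strict local min.

min


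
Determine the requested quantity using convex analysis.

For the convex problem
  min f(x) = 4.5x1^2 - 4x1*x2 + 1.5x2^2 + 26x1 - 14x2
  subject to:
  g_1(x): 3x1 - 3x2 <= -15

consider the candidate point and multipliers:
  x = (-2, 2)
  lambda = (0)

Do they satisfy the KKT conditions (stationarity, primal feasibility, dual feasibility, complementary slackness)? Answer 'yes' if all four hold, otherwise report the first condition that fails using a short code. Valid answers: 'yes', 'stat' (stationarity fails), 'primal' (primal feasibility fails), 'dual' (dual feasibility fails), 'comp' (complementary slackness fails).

Gradient of f: grad f(x) = Q x + c = (0, 0)
Constraint values g_i(x) = a_i^T x - b_i:
  g_1((-2, 2)) = 3
Stationarity residual: grad f(x) + sum_i lambda_i a_i = (0, 0)
  -> stationarity OK
Primal feasibility (all g_i <= 0): FAILS
Dual feasibility (all lambda_i >= 0): OK
Complementary slackness (lambda_i * g_i(x) = 0 for all i): OK

Verdict: the first failing condition is primal_feasibility -> primal.

primal


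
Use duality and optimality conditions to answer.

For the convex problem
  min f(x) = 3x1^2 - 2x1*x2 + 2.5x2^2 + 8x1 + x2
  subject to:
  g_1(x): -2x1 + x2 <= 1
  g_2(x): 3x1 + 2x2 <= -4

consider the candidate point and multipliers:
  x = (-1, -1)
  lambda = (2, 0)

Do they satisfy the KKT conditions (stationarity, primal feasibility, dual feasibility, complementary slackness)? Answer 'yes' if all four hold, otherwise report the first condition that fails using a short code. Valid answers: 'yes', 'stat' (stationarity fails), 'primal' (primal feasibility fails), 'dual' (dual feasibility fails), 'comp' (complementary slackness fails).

Gradient of f: grad f(x) = Q x + c = (4, -2)
Constraint values g_i(x) = a_i^T x - b_i:
  g_1((-1, -1)) = 0
  g_2((-1, -1)) = -1
Stationarity residual: grad f(x) + sum_i lambda_i a_i = (0, 0)
  -> stationarity OK
Primal feasibility (all g_i <= 0): OK
Dual feasibility (all lambda_i >= 0): OK
Complementary slackness (lambda_i * g_i(x) = 0 for all i): OK

Verdict: yes, KKT holds.

yes


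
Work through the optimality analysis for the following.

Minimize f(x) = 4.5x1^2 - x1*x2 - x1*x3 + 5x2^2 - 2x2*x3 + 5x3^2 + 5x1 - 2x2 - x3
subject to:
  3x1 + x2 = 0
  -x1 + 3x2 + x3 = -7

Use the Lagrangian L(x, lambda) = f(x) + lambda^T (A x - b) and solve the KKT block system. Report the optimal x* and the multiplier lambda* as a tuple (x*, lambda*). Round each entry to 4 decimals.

Form the Lagrangian:
  L(x, lambda) = (1/2) x^T Q x + c^T x + lambda^T (A x - b)
Stationarity (grad_x L = 0): Q x + c + A^T lambda = 0.
Primal feasibility: A x = b.

This gives the KKT block system:
  [ Q   A^T ] [ x     ]   [-c ]
  [ A    0  ] [ lambda ] = [ b ]

Solving the linear system:
  x*      = (0.6091, -1.8274, -0.9087)
  lambda* = (-2.0589, 7.0415)
  f(x*)   = 28.4498

x* = (0.6091, -1.8274, -0.9087), lambda* = (-2.0589, 7.0415)


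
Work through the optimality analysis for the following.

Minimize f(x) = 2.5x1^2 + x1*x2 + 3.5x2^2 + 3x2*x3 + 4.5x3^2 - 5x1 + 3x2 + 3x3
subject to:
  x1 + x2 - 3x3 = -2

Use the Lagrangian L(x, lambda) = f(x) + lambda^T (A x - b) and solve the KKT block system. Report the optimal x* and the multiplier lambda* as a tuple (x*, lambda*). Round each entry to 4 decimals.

Form the Lagrangian:
  L(x, lambda) = (1/2) x^T Q x + c^T x + lambda^T (A x - b)
Stationarity (grad_x L = 0): Q x + c + A^T lambda = 0.
Primal feasibility: A x = b.

This gives the KKT block system:
  [ Q   A^T ] [ x     ]   [-c ]
  [ A    0  ] [ lambda ] = [ b ]

Solving the linear system:
  x*      = (0.8627, -1.0588, 0.6013)
  lambda* = (1.7451)
  f(x*)   = -1.098

x* = (0.8627, -1.0588, 0.6013), lambda* = (1.7451)


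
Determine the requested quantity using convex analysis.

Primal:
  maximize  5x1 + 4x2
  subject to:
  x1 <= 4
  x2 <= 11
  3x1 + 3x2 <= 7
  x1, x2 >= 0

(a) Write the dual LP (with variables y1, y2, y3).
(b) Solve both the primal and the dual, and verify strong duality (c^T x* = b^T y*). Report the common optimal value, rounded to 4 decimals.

The standard primal-dual pair for 'max c^T x s.t. A x <= b, x >= 0' is:
  Dual:  min b^T y  s.t.  A^T y >= c,  y >= 0.

So the dual LP is:
  minimize  4y1 + 11y2 + 7y3
  subject to:
    y1 + 3y3 >= 5
    y2 + 3y3 >= 4
    y1, y2, y3 >= 0

Solving the primal: x* = (2.3333, 0).
  primal value c^T x* = 11.6667.
Solving the dual: y* = (0, 0, 1.6667).
  dual value b^T y* = 11.6667.
Strong duality: c^T x* = b^T y*. Confirmed.

11.6667


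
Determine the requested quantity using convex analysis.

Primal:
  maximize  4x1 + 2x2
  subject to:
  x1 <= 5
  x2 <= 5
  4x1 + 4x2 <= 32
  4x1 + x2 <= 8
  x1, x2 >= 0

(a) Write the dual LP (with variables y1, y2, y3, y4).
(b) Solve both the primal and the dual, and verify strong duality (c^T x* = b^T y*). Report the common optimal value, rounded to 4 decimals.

The standard primal-dual pair for 'max c^T x s.t. A x <= b, x >= 0' is:
  Dual:  min b^T y  s.t.  A^T y >= c,  y >= 0.

So the dual LP is:
  minimize  5y1 + 5y2 + 32y3 + 8y4
  subject to:
    y1 + 4y3 + 4y4 >= 4
    y2 + 4y3 + y4 >= 2
    y1, y2, y3, y4 >= 0

Solving the primal: x* = (0.75, 5).
  primal value c^T x* = 13.
Solving the dual: y* = (0, 1, 0, 1).
  dual value b^T y* = 13.
Strong duality: c^T x* = b^T y*. Confirmed.

13


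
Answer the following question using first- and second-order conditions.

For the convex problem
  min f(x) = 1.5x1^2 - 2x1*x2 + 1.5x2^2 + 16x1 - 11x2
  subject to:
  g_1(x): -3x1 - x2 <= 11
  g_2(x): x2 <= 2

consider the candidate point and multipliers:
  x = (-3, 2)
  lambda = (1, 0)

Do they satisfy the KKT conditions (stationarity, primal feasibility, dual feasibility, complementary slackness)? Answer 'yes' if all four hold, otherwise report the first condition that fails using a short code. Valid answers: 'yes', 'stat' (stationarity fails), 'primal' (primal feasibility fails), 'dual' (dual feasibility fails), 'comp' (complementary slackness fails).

Gradient of f: grad f(x) = Q x + c = (3, 1)
Constraint values g_i(x) = a_i^T x - b_i:
  g_1((-3, 2)) = -4
  g_2((-3, 2)) = 0
Stationarity residual: grad f(x) + sum_i lambda_i a_i = (0, 0)
  -> stationarity OK
Primal feasibility (all g_i <= 0): OK
Dual feasibility (all lambda_i >= 0): OK
Complementary slackness (lambda_i * g_i(x) = 0 for all i): FAILS

Verdict: the first failing condition is complementary_slackness -> comp.

comp


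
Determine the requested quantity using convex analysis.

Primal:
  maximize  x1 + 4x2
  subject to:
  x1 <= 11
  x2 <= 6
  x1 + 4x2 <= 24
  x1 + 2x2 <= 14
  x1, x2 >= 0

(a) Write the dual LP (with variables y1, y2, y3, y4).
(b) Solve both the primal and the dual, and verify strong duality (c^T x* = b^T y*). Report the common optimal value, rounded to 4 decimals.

The standard primal-dual pair for 'max c^T x s.t. A x <= b, x >= 0' is:
  Dual:  min b^T y  s.t.  A^T y >= c,  y >= 0.

So the dual LP is:
  minimize  11y1 + 6y2 + 24y3 + 14y4
  subject to:
    y1 + y3 + y4 >= 1
    y2 + 4y3 + 2y4 >= 4
    y1, y2, y3, y4 >= 0

Solving the primal: x* = (4, 5).
  primal value c^T x* = 24.
Solving the dual: y* = (0, 0, 1, 0).
  dual value b^T y* = 24.
Strong duality: c^T x* = b^T y*. Confirmed.

24


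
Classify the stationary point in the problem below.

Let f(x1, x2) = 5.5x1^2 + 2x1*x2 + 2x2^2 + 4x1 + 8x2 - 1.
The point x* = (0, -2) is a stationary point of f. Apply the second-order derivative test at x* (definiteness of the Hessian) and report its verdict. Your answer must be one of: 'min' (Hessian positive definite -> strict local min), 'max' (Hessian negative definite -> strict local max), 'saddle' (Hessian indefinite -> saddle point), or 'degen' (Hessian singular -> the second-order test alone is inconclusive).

Compute the Hessian H = grad^2 f:
  H = [[11, 2], [2, 4]]
Verify stationarity: grad f(x*) = H x* + g = (0, 0).
Eigenvalues of H: 3.4689, 11.5311.
Both eigenvalues > 0, so H is positive definite -> x* is a strict local min.

min


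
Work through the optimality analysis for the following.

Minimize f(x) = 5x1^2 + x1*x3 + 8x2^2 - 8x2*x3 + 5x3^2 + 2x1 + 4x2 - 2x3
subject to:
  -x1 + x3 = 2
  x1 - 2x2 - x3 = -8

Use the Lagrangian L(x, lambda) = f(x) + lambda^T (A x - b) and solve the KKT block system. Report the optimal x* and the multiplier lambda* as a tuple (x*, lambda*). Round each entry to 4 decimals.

Form the Lagrangian:
  L(x, lambda) = (1/2) x^T Q x + c^T x + lambda^T (A x - b)
Stationarity (grad_x L = 0): Q x + c + A^T lambda = 0.
Primal feasibility: A x = b.

This gives the KKT block system:
  [ Q   A^T ] [ x     ]   [-c ]
  [ A    0  ] [ lambda ] = [ b ]

Solving the linear system:
  x*      = (0.0909, 3, 2.0909)
  lambda* = (22.6364, 17.6364)
  f(x*)   = 51.9091

x* = (0.0909, 3, 2.0909), lambda* = (22.6364, 17.6364)


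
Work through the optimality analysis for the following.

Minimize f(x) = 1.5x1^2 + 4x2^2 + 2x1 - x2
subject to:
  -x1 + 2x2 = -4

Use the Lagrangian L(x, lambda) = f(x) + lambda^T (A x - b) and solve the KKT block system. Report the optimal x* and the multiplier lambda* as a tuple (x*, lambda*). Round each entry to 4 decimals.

Form the Lagrangian:
  L(x, lambda) = (1/2) x^T Q x + c^T x + lambda^T (A x - b)
Stationarity (grad_x L = 0): Q x + c + A^T lambda = 0.
Primal feasibility: A x = b.

This gives the KKT block system:
  [ Q   A^T ] [ x     ]   [-c ]
  [ A    0  ] [ lambda ] = [ b ]

Solving the linear system:
  x*      = (1.3, -1.35)
  lambda* = (5.9)
  f(x*)   = 13.775

x* = (1.3, -1.35), lambda* = (5.9)


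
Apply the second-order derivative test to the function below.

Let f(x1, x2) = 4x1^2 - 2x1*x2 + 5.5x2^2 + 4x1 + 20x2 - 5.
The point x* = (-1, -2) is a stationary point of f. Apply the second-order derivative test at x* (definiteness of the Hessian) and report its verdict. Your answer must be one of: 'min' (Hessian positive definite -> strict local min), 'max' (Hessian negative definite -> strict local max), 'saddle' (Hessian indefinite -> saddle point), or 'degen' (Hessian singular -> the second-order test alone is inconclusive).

Compute the Hessian H = grad^2 f:
  H = [[8, -2], [-2, 11]]
Verify stationarity: grad f(x*) = H x* + g = (0, 0).
Eigenvalues of H: 7, 12.
Both eigenvalues > 0, so H is positive definite -> x* is a strict local min.

min


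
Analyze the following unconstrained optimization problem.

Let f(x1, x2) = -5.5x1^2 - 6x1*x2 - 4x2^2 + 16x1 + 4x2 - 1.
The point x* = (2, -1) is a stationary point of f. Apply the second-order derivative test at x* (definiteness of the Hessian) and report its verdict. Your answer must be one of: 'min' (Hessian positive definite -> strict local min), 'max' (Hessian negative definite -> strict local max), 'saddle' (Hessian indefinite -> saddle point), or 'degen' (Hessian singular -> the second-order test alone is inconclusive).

Compute the Hessian H = grad^2 f:
  H = [[-11, -6], [-6, -8]]
Verify stationarity: grad f(x*) = H x* + g = (0, 0).
Eigenvalues of H: -15.6847, -3.3153.
Both eigenvalues < 0, so H is negative definite -> x* is a strict local max.

max


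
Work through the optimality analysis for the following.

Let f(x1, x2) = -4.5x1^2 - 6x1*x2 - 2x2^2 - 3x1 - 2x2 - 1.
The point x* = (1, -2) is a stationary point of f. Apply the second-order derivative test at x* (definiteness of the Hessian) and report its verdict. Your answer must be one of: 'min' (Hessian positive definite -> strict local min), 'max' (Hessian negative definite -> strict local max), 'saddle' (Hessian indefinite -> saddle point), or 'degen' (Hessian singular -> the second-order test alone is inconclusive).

Compute the Hessian H = grad^2 f:
  H = [[-9, -6], [-6, -4]]
Verify stationarity: grad f(x*) = H x* + g = (0, 0).
Eigenvalues of H: -13, 0.
H has a zero eigenvalue (singular; negative semidefinite but not definite), so H is neither positive definite, negative definite, nor indefinite. The second-order test alone is inconclusive -> degen.
(Indeed, f is constant along the null direction of H through x*, so x* is not a strict local extremum.)

degen


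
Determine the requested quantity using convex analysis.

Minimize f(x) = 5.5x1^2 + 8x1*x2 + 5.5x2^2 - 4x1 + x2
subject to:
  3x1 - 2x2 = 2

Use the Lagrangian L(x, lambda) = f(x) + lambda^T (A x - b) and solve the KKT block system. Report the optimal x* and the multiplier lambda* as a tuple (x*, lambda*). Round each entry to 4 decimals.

Form the Lagrangian:
  L(x, lambda) = (1/2) x^T Q x + c^T x + lambda^T (A x - b)
Stationarity (grad_x L = 0): Q x + c + A^T lambda = 0.
Primal feasibility: A x = b.

This gives the KKT block system:
  [ Q   A^T ] [ x     ]   [-c ]
  [ A    0  ] [ lambda ] = [ b ]

Solving the linear system:
  x*      = (0.4519, -0.3222)
  lambda* = (0.5356)
  f(x*)   = -1.6004

x* = (0.4519, -0.3222), lambda* = (0.5356)
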